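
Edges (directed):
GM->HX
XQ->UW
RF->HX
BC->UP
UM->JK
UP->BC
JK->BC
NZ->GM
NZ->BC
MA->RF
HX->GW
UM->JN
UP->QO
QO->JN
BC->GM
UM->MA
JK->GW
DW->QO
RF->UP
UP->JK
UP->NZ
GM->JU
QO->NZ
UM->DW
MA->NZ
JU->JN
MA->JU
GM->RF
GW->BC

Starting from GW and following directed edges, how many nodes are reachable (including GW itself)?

BFS from GW visits: GW, BC, GM, UP, HX, JU, RF, JK, NZ, QO, JN
Reachable nodes: 11 of 16 total.

11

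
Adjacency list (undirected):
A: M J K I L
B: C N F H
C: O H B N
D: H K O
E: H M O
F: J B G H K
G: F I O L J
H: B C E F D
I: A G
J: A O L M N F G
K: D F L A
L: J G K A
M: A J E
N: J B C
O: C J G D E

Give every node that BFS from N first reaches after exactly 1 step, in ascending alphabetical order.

B, C, J

Level 0: N
Level 1: B, C, J
Level 2: A, F, G, H, L, M, O
Level 3: D, E, I, K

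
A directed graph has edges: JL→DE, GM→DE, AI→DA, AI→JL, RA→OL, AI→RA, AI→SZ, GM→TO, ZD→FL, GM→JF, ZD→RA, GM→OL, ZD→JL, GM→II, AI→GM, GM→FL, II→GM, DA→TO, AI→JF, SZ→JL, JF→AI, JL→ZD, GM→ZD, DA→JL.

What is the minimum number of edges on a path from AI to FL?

Level 0: AI
Level 1: DA, GM, JF, JL, RA, SZ
Level 2: DE, FL, II, OL, TO, ZD
FL first appears at level 2.

2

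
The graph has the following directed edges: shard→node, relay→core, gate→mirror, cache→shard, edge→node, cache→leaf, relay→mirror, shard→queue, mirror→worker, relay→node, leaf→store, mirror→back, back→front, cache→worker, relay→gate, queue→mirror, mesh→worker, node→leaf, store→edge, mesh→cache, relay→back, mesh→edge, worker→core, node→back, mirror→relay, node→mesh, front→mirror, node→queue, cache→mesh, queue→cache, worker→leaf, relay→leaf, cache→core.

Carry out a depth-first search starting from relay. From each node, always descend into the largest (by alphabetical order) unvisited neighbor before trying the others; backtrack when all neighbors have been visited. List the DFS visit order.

relay → node → queue → mirror → worker → leaf → store → edge → core → back → front → cache → shard → mesh → gate

Visit relay
relay → node
node → queue
queue → mirror
mirror → worker
worker → leaf
leaf → store
store → edge
worker → core
mirror → back
back → front
queue → cache
cache → shard
cache → mesh
relay → gate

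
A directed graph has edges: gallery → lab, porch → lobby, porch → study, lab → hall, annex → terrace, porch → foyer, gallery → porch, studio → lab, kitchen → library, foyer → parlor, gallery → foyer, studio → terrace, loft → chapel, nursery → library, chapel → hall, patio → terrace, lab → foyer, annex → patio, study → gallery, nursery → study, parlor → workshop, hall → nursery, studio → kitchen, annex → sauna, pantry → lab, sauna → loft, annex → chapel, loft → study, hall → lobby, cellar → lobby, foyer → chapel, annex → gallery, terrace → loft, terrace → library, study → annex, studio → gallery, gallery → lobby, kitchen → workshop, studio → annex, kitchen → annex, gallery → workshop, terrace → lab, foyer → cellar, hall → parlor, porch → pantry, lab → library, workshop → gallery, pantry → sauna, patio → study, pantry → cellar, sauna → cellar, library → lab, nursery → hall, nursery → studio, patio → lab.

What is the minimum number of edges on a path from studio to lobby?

Level 0: studio
Level 1: annex, gallery, kitchen, lab, terrace
Level 2: chapel, foyer, hall, library, lobby, loft, patio, porch, sauna, workshop
Level 3: cellar, nursery, pantry, parlor, study
lobby first appears at level 2.

2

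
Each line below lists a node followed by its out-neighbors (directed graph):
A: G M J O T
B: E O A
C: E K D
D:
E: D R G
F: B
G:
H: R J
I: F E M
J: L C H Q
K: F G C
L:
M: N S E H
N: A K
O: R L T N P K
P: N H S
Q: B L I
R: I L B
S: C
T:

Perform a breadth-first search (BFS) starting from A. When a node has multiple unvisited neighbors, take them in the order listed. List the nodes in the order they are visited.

A -> G -> M -> J -> O -> T -> N -> S -> E -> H -> L -> C -> Q -> R -> P -> K -> D -> B -> I -> F

Visit A; enqueue G, M, J, O, T → queue [G, M, J, O, T]
Visit G → queue [M, J, O, T]
Visit M; enqueue N, S, E, H → queue [J, O, T, N, S, E, H]
Visit J; enqueue L, C, Q → queue [O, T, N, S, E, H, L, C, Q]
Visit O; enqueue R, P, K → queue [T, N, S, E, H, L, C, Q, R, P, K]
Visit T → queue [N, S, E, H, L, C, Q, R, P, K]
Visit N → queue [S, E, H, L, C, Q, R, P, K]
Visit S → queue [E, H, L, C, Q, R, P, K]
Visit E; enqueue D → queue [H, L, C, Q, R, P, K, D]
Visit H → queue [L, C, Q, R, P, K, D]
Visit L → queue [C, Q, R, P, K, D]
Visit C → queue [Q, R, P, K, D]
Visit Q; enqueue B, I → queue [R, P, K, D, B, I]
Visit R → queue [P, K, D, B, I]
Visit P → queue [K, D, B, I]
Visit K; enqueue F → queue [D, B, I, F]
Visit D → queue [B, I, F]
Visit B → queue [I, F]
Visit I → queue [F]
Visit F → queue []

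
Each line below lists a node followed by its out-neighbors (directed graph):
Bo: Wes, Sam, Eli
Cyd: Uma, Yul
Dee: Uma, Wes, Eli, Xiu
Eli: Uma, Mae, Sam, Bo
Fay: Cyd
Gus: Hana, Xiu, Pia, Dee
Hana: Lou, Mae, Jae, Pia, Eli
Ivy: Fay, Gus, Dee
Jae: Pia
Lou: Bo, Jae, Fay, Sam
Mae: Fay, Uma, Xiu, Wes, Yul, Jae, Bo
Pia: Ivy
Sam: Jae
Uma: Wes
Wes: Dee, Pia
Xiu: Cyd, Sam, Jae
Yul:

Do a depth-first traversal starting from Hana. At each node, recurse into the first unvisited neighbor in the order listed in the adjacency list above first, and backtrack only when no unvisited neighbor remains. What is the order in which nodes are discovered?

Visit Hana
Hana → Lou
Lou → Bo
Bo → Wes
Wes → Dee
Dee → Uma
Dee → Eli
Eli → Mae
Mae → Fay
Fay → Cyd
Cyd → Yul
Mae → Xiu
Xiu → Sam
Sam → Jae
Jae → Pia
Pia → Ivy
Ivy → Gus

Hana -> Lou -> Bo -> Wes -> Dee -> Uma -> Eli -> Mae -> Fay -> Cyd -> Yul -> Xiu -> Sam -> Jae -> Pia -> Ivy -> Gus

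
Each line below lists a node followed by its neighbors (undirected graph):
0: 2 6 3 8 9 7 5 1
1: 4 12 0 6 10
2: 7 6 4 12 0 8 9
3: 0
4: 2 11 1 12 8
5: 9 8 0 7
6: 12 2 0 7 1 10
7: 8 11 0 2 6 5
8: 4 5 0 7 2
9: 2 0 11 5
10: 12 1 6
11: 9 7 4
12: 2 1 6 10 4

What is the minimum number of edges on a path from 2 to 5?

2

Level 0: 2
Level 1: 0, 4, 6, 7, 8, 9, 12
Level 2: 1, 3, 5, 10, 11
5 first appears at level 2.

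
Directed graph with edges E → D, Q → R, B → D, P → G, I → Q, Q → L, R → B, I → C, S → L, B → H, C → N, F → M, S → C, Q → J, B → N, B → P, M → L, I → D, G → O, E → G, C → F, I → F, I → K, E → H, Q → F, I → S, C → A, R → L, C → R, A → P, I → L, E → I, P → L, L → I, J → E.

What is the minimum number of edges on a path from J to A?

4

Level 0: J
Level 1: E
Level 2: D, G, H, I
Level 3: C, F, K, L, O, Q, S
Level 4: A, M, N, R
Level 5: B, P
A first appears at level 4.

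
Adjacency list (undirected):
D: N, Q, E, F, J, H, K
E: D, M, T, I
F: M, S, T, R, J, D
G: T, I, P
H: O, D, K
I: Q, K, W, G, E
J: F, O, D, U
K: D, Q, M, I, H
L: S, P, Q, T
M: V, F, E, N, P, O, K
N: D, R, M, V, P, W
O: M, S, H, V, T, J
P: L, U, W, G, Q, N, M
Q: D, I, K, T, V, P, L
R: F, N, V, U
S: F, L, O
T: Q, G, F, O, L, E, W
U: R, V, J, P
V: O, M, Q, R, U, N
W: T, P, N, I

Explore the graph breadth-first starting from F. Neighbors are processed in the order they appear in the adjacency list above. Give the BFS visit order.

F, M, S, T, R, J, D, V, E, N, P, O, K, L, Q, G, W, U, H, I

Visit F; enqueue M, S, T, R, J, D → queue [M, S, T, R, J, D]
Visit M; enqueue V, E, N, P, O, K → queue [S, T, R, J, D, V, E, N, P, O, K]
Visit S; enqueue L → queue [T, R, J, D, V, E, N, P, O, K, L]
Visit T; enqueue Q, G, W → queue [R, J, D, V, E, N, P, O, K, L, Q, G, W]
Visit R; enqueue U → queue [J, D, V, E, N, P, O, K, L, Q, G, W, U]
Visit J → queue [D, V, E, N, P, O, K, L, Q, G, W, U]
Visit D; enqueue H → queue [V, E, N, P, O, K, L, Q, G, W, U, H]
Visit V → queue [E, N, P, O, K, L, Q, G, W, U, H]
Visit E; enqueue I → queue [N, P, O, K, L, Q, G, W, U, H, I]
Visit N → queue [P, O, K, L, Q, G, W, U, H, I]
Visit P → queue [O, K, L, Q, G, W, U, H, I]
Visit O → queue [K, L, Q, G, W, U, H, I]
Visit K → queue [L, Q, G, W, U, H, I]
Visit L → queue [Q, G, W, U, H, I]
Visit Q → queue [G, W, U, H, I]
Visit G → queue [W, U, H, I]
Visit W → queue [U, H, I]
Visit U → queue [H, I]
Visit H → queue [I]
Visit I → queue []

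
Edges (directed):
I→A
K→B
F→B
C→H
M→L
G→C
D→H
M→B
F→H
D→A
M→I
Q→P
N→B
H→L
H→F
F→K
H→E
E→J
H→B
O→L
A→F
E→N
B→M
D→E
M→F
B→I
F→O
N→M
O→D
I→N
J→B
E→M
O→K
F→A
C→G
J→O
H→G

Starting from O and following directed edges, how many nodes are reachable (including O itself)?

15

BFS from O visits: O, D, K, L, A, E, H, B, F, J, M, N, G, I, C
Reachable nodes: 15 of 17 total.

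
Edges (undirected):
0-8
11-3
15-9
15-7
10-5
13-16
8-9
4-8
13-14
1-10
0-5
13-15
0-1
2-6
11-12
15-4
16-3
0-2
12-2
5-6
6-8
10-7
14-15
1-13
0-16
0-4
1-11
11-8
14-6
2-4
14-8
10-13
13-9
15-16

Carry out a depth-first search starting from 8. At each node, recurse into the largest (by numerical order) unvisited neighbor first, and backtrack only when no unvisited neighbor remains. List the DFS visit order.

8 14 15 16 13 10 7 5 6 2 12 11 3 1 0 4 9

Visit 8
8 → 14
14 → 15
15 → 16
16 → 13
13 → 10
10 → 7
10 → 5
5 → 6
6 → 2
2 → 12
12 → 11
11 → 3
11 → 1
1 → 0
0 → 4
13 → 9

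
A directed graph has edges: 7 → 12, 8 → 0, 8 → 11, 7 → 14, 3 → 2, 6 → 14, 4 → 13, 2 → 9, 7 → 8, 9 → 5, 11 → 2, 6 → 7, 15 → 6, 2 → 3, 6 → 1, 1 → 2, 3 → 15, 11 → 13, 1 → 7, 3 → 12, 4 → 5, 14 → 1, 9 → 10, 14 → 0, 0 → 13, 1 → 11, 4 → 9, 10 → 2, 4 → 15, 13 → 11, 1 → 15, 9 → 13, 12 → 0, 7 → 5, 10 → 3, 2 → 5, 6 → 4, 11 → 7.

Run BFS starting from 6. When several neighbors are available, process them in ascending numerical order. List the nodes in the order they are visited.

6, 1, 4, 7, 14, 2, 11, 15, 5, 9, 13, 8, 12, 0, 3, 10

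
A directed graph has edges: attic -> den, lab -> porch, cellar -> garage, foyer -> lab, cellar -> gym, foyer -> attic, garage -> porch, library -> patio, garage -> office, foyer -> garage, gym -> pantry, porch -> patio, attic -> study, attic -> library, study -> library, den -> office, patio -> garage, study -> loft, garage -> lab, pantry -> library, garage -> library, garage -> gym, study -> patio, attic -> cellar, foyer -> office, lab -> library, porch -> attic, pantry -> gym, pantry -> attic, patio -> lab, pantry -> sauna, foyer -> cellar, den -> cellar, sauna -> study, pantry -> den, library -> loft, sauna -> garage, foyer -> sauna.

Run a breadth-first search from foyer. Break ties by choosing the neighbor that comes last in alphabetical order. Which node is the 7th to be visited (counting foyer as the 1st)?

attic

Visit foyer; enqueue sauna, office, lab, garage, cellar, attic → queue [sauna, office, lab, garage, cellar, attic]
Visit sauna; enqueue study → queue [office, lab, garage, cellar, attic, study]
Visit office → queue [lab, garage, cellar, attic, study]
Visit lab; enqueue porch, library → queue [garage, cellar, attic, study, porch, library]
Visit garage; enqueue gym → queue [cellar, attic, study, porch, library, gym]
Visit cellar → queue [attic, study, porch, library, gym]
Visit attic; enqueue den → queue [study, porch, library, gym, den]
Visit study; enqueue patio, loft → queue [porch, library, gym, den, patio, loft]
Visit porch → queue [library, gym, den, patio, loft]
Visit library → queue [gym, den, patio, loft]
Visit gym; enqueue pantry → queue [den, patio, loft, pantry]
Visit den → queue [patio, loft, pantry]
Visit patio → queue [loft, pantry]
Visit loft → queue [pantry]
Visit pantry → queue []

Visit order: foyer, sauna, office, lab, garage, cellar, attic, study, porch, library, gym, den, patio, loft, pantry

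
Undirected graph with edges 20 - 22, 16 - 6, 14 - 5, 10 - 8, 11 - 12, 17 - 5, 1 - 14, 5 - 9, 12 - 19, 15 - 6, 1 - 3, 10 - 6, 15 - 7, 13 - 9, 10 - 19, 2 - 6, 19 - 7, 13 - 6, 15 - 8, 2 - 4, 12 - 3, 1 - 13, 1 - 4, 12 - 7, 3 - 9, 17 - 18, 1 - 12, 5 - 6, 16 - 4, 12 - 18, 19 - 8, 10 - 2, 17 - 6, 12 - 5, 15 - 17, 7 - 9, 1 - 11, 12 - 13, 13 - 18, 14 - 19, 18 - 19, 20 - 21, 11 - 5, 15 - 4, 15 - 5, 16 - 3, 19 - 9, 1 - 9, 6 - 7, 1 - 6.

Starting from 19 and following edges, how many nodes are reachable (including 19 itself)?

BFS from 19 visits: 19, 7, 8, 9, 10, 12, 14, 18, 6, 15, 1, 3, 5, 13, 2, 11, 17, 16, 4
Reachable nodes: 19 of 22 total.

19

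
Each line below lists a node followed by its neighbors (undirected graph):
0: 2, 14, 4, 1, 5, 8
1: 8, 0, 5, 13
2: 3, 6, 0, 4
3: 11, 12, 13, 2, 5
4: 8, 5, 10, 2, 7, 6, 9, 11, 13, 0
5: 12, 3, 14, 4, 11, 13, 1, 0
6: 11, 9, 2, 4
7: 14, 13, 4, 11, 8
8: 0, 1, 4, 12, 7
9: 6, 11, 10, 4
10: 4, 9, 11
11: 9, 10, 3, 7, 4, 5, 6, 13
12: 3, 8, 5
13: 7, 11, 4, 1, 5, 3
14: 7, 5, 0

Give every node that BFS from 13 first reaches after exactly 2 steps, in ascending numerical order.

0, 2, 6, 8, 9, 10, 12, 14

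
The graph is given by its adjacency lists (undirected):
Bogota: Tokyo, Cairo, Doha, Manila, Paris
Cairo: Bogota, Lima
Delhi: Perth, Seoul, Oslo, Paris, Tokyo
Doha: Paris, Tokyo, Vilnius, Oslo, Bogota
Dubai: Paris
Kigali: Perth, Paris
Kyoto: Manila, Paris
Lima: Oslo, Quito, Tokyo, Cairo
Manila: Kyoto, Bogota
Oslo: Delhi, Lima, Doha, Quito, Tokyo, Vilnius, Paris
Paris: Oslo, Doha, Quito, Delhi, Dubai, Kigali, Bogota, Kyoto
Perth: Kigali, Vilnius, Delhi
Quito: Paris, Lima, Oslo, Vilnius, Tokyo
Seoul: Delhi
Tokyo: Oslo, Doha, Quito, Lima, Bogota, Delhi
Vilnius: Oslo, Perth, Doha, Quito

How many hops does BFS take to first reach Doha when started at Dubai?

2

Level 0: Dubai
Level 1: Paris
Level 2: Bogota, Delhi, Doha, Kigali, Kyoto, Oslo, Quito
Level 3: Cairo, Lima, Manila, Perth, Seoul, Tokyo, Vilnius
Doha first appears at level 2.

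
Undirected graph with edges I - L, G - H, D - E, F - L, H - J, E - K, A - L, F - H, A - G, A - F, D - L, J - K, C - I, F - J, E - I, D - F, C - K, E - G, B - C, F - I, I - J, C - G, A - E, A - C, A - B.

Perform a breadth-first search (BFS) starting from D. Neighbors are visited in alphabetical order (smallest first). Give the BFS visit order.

D -> E -> F -> L -> A -> G -> I -> K -> H -> J -> B -> C

Visit D; enqueue E, F, L → queue [E, F, L]
Visit E; enqueue A, G, I, K → queue [F, L, A, G, I, K]
Visit F; enqueue H, J → queue [L, A, G, I, K, H, J]
Visit L → queue [A, G, I, K, H, J]
Visit A; enqueue B, C → queue [G, I, K, H, J, B, C]
Visit G → queue [I, K, H, J, B, C]
Visit I → queue [K, H, J, B, C]
Visit K → queue [H, J, B, C]
Visit H → queue [J, B, C]
Visit J → queue [B, C]
Visit B → queue [C]
Visit C → queue []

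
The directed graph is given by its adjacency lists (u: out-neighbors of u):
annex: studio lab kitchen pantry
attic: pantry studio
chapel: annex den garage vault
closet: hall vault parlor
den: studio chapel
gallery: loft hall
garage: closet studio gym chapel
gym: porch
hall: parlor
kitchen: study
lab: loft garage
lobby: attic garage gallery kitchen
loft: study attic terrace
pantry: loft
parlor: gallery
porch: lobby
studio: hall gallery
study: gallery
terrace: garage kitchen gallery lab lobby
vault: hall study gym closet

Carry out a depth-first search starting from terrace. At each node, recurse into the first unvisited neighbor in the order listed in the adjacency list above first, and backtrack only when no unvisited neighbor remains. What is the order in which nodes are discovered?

terrace → garage → closet → hall → parlor → gallery → loft → study → attic → pantry → studio → vault → gym → porch → lobby → kitchen → chapel → annex → lab → den

Visit terrace
terrace → garage
garage → closet
closet → hall
hall → parlor
parlor → gallery
gallery → loft
loft → study
loft → attic
attic → pantry
attic → studio
closet → vault
vault → gym
gym → porch
porch → lobby
lobby → kitchen
garage → chapel
chapel → annex
annex → lab
chapel → den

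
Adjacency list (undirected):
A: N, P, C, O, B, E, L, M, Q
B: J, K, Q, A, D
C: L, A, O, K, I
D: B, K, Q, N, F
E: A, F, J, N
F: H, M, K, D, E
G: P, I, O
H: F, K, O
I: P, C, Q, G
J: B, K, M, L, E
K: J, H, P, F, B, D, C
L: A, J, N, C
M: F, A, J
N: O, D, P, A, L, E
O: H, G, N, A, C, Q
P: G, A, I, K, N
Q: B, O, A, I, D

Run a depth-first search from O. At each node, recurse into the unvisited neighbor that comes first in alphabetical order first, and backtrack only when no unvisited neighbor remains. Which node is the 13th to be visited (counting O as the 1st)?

N

Visit O
O → A
A → B
B → D
D → F
F → E
E → J
J → K
K → C
C → I
I → G
G → P
P → N
N → L
I → Q
K → H
J → M

Visit order: O, A, B, D, F, E, J, K, C, I, G, P, N, L, Q, H, M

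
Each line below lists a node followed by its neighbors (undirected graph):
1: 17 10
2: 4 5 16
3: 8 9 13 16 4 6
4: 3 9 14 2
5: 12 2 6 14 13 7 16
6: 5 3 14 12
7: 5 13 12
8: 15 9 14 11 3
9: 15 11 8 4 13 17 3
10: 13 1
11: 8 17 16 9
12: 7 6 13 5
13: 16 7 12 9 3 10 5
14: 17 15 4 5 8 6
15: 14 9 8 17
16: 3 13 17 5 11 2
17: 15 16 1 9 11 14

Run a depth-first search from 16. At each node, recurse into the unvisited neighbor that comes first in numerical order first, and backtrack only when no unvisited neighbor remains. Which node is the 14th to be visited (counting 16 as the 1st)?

Visit 16
16 → 2
2 → 4
4 → 3
3 → 6
6 → 5
5 → 7
7 → 12
12 → 13
13 → 9
9 → 8
8 → 11
11 → 17
17 → 1
1 → 10
17 → 14
14 → 15

Visit order: 16, 2, 4, 3, 6, 5, 7, 12, 13, 9, 8, 11, 17, 1, 10, 14, 15

1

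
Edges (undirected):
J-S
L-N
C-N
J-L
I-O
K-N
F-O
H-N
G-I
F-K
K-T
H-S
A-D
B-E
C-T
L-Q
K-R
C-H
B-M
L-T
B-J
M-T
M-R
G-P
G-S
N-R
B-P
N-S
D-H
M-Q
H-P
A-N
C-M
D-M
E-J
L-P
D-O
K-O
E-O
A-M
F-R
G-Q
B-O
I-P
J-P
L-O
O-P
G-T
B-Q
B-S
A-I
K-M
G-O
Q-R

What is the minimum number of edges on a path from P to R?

Level 0: P
Level 1: B, G, H, I, J, L, O
Level 2: A, C, D, E, F, K, M, N, Q, S, T
Level 3: R
R first appears at level 3.

3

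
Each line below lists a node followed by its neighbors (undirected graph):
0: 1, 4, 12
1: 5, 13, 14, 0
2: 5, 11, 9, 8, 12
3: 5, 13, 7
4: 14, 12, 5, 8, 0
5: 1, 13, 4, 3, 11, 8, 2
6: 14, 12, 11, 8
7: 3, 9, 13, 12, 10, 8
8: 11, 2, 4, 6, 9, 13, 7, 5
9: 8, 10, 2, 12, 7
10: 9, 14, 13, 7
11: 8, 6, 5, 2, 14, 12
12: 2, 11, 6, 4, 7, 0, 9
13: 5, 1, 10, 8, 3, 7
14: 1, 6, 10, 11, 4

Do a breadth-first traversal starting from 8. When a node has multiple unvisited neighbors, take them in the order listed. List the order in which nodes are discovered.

8, 11, 2, 4, 6, 9, 13, 7, 5, 14, 12, 0, 10, 1, 3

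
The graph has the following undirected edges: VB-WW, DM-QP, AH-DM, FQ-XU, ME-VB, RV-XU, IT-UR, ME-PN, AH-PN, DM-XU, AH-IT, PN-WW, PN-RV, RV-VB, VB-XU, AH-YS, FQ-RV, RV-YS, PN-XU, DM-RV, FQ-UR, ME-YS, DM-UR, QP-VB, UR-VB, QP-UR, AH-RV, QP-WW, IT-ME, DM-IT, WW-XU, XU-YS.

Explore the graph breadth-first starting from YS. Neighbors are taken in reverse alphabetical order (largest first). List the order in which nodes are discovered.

YS, XU, RV, ME, AH, WW, VB, PN, FQ, DM, IT, QP, UR

Visit YS; enqueue XU, RV, ME, AH → queue [XU, RV, ME, AH]
Visit XU; enqueue WW, VB, PN, FQ, DM → queue [RV, ME, AH, WW, VB, PN, FQ, DM]
Visit RV → queue [ME, AH, WW, VB, PN, FQ, DM]
Visit ME; enqueue IT → queue [AH, WW, VB, PN, FQ, DM, IT]
Visit AH → queue [WW, VB, PN, FQ, DM, IT]
Visit WW; enqueue QP → queue [VB, PN, FQ, DM, IT, QP]
Visit VB; enqueue UR → queue [PN, FQ, DM, IT, QP, UR]
Visit PN → queue [FQ, DM, IT, QP, UR]
Visit FQ → queue [DM, IT, QP, UR]
Visit DM → queue [IT, QP, UR]
Visit IT → queue [QP, UR]
Visit QP → queue [UR]
Visit UR → queue []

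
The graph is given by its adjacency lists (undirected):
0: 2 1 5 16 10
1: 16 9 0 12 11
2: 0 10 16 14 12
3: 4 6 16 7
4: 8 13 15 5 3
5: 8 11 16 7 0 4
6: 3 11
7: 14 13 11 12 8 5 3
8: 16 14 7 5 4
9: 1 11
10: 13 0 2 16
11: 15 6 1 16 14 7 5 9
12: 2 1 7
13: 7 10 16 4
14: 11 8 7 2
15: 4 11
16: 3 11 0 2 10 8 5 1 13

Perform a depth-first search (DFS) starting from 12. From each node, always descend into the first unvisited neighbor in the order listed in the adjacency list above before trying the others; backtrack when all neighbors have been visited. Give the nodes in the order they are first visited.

Visit 12
12 → 2
2 → 0
0 → 1
1 → 16
16 → 3
3 → 4
4 → 8
8 → 14
14 → 11
11 → 15
11 → 6
11 → 7
7 → 13
13 → 10
7 → 5
11 → 9

12 -> 2 -> 0 -> 1 -> 16 -> 3 -> 4 -> 8 -> 14 -> 11 -> 15 -> 6 -> 7 -> 13 -> 10 -> 5 -> 9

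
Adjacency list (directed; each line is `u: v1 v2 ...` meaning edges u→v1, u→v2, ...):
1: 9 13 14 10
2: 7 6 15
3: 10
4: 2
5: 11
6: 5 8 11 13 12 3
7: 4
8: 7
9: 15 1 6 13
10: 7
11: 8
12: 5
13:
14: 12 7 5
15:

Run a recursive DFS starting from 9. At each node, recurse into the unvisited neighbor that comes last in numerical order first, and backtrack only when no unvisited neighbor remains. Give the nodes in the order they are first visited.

9 15 13 6 12 5 11 8 7 4 2 3 10 1 14

Visit 9
9 → 15
9 → 13
9 → 6
6 → 12
12 → 5
5 → 11
11 → 8
8 → 7
7 → 4
4 → 2
6 → 3
3 → 10
9 → 1
1 → 14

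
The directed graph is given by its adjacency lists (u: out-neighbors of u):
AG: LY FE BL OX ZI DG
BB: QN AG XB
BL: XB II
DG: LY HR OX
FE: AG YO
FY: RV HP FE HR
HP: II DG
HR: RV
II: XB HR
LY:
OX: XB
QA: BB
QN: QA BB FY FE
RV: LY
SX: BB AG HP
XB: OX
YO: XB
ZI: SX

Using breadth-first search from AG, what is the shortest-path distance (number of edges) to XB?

2

Level 0: AG
Level 1: BL, DG, FE, LY, OX, ZI
Level 2: HR, II, SX, XB, YO
Level 3: BB, HP, RV
Level 4: QN
Level 5: FY, QA
XB first appears at level 2.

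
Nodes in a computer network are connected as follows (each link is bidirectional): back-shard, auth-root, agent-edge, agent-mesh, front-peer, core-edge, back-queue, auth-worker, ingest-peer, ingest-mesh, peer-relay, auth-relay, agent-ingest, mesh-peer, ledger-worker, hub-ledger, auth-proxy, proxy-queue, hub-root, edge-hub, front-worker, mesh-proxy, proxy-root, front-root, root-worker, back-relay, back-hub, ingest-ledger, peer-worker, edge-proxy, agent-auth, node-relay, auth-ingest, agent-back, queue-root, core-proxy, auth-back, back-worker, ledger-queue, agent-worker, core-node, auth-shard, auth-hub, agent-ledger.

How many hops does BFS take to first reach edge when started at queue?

Level 0: queue
Level 1: back, ledger, proxy, root
Level 2: agent, auth, core, edge, front, hub, ingest, mesh, relay, shard, worker
Level 3: node, peer
edge first appears at level 2.

2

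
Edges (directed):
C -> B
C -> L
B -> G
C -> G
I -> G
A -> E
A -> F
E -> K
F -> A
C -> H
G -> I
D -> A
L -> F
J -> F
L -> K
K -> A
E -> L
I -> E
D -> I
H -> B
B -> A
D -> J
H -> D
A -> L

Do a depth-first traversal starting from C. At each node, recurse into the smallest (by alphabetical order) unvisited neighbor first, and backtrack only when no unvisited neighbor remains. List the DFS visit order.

C, B, A, E, K, L, F, G, I, H, D, J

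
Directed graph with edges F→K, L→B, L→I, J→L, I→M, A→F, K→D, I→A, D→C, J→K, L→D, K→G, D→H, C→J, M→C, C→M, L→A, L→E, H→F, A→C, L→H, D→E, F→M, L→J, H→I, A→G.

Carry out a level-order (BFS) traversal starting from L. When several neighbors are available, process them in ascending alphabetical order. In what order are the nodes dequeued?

L → A → B → D → E → H → I → J → C → F → G → M → K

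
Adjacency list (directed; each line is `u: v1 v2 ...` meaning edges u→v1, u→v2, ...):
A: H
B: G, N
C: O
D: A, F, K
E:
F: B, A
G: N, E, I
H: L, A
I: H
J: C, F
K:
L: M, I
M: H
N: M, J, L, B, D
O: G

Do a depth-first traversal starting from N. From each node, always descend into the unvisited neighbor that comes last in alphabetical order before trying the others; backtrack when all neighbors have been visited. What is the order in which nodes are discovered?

Visit N
N → M
M → H
H → L
L → I
H → A
N → J
J → F
F → B
B → G
G → E
J → C
C → O
N → D
D → K

N, M, H, L, I, A, J, F, B, G, E, C, O, D, K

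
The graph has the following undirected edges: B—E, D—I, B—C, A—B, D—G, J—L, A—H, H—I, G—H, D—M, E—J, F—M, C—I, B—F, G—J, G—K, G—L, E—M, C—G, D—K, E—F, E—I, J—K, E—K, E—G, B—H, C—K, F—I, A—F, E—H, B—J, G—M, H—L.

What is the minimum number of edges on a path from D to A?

Level 0: D
Level 1: G, I, K, M
Level 2: C, E, F, H, J, L
Level 3: A, B
A first appears at level 3.

3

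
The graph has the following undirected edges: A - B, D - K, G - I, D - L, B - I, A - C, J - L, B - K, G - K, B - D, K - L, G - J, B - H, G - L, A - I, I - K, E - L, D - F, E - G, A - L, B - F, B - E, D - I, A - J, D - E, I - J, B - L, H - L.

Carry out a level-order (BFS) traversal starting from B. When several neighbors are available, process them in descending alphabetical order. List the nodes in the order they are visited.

B, L, K, I, H, F, E, D, A, J, G, C

Visit B; enqueue L, K, I, H, F, E, D, A → queue [L, K, I, H, F, E, D, A]
Visit L; enqueue J, G → queue [K, I, H, F, E, D, A, J, G]
Visit K → queue [I, H, F, E, D, A, J, G]
Visit I → queue [H, F, E, D, A, J, G]
Visit H → queue [F, E, D, A, J, G]
Visit F → queue [E, D, A, J, G]
Visit E → queue [D, A, J, G]
Visit D → queue [A, J, G]
Visit A; enqueue C → queue [J, G, C]
Visit J → queue [G, C]
Visit G → queue [C]
Visit C → queue []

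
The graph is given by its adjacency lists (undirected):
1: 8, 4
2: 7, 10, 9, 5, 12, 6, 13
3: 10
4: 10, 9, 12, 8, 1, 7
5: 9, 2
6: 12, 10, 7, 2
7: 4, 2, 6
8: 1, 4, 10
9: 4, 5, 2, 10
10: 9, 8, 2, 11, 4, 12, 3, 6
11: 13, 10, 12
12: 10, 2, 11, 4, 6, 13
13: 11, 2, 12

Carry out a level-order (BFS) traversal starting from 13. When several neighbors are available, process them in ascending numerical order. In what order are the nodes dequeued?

13, 2, 11, 12, 5, 6, 7, 9, 10, 4, 3, 8, 1

Visit 13; enqueue 2, 11, 12 → queue [2, 11, 12]
Visit 2; enqueue 5, 6, 7, 9, 10 → queue [11, 12, 5, 6, 7, 9, 10]
Visit 11 → queue [12, 5, 6, 7, 9, 10]
Visit 12; enqueue 4 → queue [5, 6, 7, 9, 10, 4]
Visit 5 → queue [6, 7, 9, 10, 4]
Visit 6 → queue [7, 9, 10, 4]
Visit 7 → queue [9, 10, 4]
Visit 9 → queue [10, 4]
Visit 10; enqueue 3, 8 → queue [4, 3, 8]
Visit 4; enqueue 1 → queue [3, 8, 1]
Visit 3 → queue [8, 1]
Visit 8 → queue [1]
Visit 1 → queue []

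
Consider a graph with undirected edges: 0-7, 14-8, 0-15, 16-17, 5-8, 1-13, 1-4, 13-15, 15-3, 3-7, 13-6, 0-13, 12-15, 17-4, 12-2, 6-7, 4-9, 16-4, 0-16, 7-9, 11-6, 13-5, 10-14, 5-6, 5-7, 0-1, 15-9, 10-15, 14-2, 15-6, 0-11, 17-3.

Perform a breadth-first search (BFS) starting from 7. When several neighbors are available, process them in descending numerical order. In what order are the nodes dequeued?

Visit 7; enqueue 9, 6, 5, 3, 0 → queue [9, 6, 5, 3, 0]
Visit 9; enqueue 15, 4 → queue [6, 5, 3, 0, 15, 4]
Visit 6; enqueue 13, 11 → queue [5, 3, 0, 15, 4, 13, 11]
Visit 5; enqueue 8 → queue [3, 0, 15, 4, 13, 11, 8]
Visit 3; enqueue 17 → queue [0, 15, 4, 13, 11, 8, 17]
Visit 0; enqueue 16, 1 → queue [15, 4, 13, 11, 8, 17, 16, 1]
Visit 15; enqueue 12, 10 → queue [4, 13, 11, 8, 17, 16, 1, 12, 10]
Visit 4 → queue [13, 11, 8, 17, 16, 1, 12, 10]
Visit 13 → queue [11, 8, 17, 16, 1, 12, 10]
Visit 11 → queue [8, 17, 16, 1, 12, 10]
Visit 8; enqueue 14 → queue [17, 16, 1, 12, 10, 14]
Visit 17 → queue [16, 1, 12, 10, 14]
Visit 16 → queue [1, 12, 10, 14]
Visit 1 → queue [12, 10, 14]
Visit 12; enqueue 2 → queue [10, 14, 2]
Visit 10 → queue [14, 2]
Visit 14 → queue [2]
Visit 2 → queue []

7, 9, 6, 5, 3, 0, 15, 4, 13, 11, 8, 17, 16, 1, 12, 10, 14, 2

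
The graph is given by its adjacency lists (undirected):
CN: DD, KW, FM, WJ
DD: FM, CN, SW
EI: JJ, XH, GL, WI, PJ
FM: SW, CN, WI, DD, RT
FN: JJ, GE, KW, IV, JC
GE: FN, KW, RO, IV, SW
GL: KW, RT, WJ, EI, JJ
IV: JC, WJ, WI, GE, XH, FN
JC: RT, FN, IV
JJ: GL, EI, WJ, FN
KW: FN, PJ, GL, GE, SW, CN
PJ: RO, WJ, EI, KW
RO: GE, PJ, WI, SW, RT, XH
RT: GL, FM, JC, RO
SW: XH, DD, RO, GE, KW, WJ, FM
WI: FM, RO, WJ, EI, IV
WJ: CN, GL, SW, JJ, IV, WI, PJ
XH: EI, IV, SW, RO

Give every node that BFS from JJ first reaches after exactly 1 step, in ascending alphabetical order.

Level 0: JJ
Level 1: EI, FN, GL, WJ
Level 2: CN, GE, IV, JC, KW, PJ, RT, SW, WI, XH
Level 3: DD, FM, RO

EI, FN, GL, WJ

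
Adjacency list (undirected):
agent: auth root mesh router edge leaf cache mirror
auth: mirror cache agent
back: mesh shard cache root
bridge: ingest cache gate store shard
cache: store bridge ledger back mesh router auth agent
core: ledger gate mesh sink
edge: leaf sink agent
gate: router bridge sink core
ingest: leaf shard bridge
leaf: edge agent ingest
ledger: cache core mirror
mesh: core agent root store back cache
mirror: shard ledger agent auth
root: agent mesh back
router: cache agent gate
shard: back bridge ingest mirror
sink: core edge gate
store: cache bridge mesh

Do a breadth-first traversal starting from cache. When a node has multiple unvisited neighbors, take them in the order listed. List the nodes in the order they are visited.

Visit cache; enqueue store, bridge, ledger, back, mesh, router, auth, agent → queue [store, bridge, ledger, back, mesh, router, auth, agent]
Visit store → queue [bridge, ledger, back, mesh, router, auth, agent]
Visit bridge; enqueue ingest, gate, shard → queue [ledger, back, mesh, router, auth, agent, ingest, gate, shard]
Visit ledger; enqueue core, mirror → queue [back, mesh, router, auth, agent, ingest, gate, shard, core, mirror]
Visit back; enqueue root → queue [mesh, router, auth, agent, ingest, gate, shard, core, mirror, root]
Visit mesh → queue [router, auth, agent, ingest, gate, shard, core, mirror, root]
Visit router → queue [auth, agent, ingest, gate, shard, core, mirror, root]
Visit auth → queue [agent, ingest, gate, shard, core, mirror, root]
Visit agent; enqueue edge, leaf → queue [ingest, gate, shard, core, mirror, root, edge, leaf]
Visit ingest → queue [gate, shard, core, mirror, root, edge, leaf]
Visit gate; enqueue sink → queue [shard, core, mirror, root, edge, leaf, sink]
Visit shard → queue [core, mirror, root, edge, leaf, sink]
Visit core → queue [mirror, root, edge, leaf, sink]
Visit mirror → queue [root, edge, leaf, sink]
Visit root → queue [edge, leaf, sink]
Visit edge → queue [leaf, sink]
Visit leaf → queue [sink]
Visit sink → queue []

cache -> store -> bridge -> ledger -> back -> mesh -> router -> auth -> agent -> ingest -> gate -> shard -> core -> mirror -> root -> edge -> leaf -> sink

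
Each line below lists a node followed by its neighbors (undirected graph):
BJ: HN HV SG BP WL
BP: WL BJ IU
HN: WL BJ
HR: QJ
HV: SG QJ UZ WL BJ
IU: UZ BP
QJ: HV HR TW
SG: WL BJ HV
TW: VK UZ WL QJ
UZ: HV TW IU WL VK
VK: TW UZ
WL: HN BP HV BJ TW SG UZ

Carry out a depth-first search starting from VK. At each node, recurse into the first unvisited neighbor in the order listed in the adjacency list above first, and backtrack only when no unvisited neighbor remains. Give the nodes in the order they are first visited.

Visit VK
VK → TW
TW → UZ
UZ → HV
HV → SG
SG → WL
WL → HN
HN → BJ
BJ → BP
BP → IU
HV → QJ
QJ → HR

VK, TW, UZ, HV, SG, WL, HN, BJ, BP, IU, QJ, HR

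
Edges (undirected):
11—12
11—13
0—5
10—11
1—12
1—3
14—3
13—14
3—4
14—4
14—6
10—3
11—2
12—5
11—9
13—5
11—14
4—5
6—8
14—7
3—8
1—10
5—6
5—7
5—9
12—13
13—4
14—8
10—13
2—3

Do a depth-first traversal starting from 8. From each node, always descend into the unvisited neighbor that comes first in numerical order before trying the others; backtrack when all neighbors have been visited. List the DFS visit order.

8 -> 3 -> 1 -> 10 -> 11 -> 2 -> 9 -> 5 -> 0 -> 4 -> 13 -> 12 -> 14 -> 6 -> 7

Visit 8
8 → 3
3 → 1
1 → 10
10 → 11
11 → 2
11 → 9
9 → 5
5 → 0
5 → 4
4 → 13
13 → 12
13 → 14
14 → 6
14 → 7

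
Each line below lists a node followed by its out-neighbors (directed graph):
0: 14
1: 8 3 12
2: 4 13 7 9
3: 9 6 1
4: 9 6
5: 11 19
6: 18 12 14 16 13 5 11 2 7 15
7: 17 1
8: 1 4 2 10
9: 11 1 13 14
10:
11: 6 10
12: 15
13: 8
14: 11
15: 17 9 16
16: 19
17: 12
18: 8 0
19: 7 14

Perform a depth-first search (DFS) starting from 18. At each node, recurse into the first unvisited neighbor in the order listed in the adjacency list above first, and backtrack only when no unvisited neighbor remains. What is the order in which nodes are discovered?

18 8 1 3 9 11 6 12 15 17 16 19 7 14 13 5 2 4 10 0

Visit 18
18 → 8
8 → 1
1 → 3
3 → 9
9 → 11
11 → 6
6 → 12
12 → 15
15 → 17
15 → 16
16 → 19
19 → 7
19 → 14
6 → 13
6 → 5
6 → 2
2 → 4
11 → 10
18 → 0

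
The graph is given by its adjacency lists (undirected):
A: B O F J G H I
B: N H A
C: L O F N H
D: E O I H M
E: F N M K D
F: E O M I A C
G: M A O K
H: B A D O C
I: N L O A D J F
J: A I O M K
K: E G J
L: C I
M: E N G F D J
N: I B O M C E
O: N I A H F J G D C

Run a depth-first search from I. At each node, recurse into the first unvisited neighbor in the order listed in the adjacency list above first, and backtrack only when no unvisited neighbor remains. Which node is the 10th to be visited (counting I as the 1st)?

G

Visit I
I → N
N → B
B → H
H → A
A → O
O → F
F → E
E → M
M → G
G → K
K → J
M → D
F → C
C → L

Visit order: I, N, B, H, A, O, F, E, M, G, K, J, D, C, L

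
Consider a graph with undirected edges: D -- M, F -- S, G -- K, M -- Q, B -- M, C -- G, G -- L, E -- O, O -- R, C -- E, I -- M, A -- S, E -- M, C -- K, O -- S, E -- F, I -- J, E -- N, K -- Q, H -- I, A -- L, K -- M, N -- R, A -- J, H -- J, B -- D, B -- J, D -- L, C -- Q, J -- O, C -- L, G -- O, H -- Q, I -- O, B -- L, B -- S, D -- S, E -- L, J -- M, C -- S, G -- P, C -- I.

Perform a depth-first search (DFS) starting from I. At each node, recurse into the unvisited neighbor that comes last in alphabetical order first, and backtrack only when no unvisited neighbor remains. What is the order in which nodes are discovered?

I -> O -> S -> F -> E -> N -> R -> M -> Q -> K -> G -> P -> L -> D -> B -> J -> H -> A -> C

Visit I
I → O
O → S
S → F
F → E
E → N
N → R
E → M
M → Q
Q → K
K → G
G → P
G → L
L → D
D → B
B → J
J → H
J → A
L → C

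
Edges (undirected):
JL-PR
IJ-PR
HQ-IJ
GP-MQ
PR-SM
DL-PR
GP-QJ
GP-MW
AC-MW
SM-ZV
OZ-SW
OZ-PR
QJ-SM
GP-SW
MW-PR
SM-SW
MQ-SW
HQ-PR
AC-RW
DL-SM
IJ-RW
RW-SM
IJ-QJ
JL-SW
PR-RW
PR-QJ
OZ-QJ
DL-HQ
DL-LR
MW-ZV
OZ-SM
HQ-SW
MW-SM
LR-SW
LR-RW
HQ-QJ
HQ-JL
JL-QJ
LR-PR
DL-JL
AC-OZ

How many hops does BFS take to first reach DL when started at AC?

3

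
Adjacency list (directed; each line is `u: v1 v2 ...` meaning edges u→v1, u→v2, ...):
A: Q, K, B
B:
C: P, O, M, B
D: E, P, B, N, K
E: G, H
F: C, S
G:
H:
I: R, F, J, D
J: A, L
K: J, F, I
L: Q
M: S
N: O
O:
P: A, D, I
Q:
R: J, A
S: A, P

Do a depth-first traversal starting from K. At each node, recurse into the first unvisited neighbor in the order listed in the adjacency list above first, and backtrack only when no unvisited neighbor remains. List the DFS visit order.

K, J, A, Q, B, L, F, C, P, D, E, G, H, N, O, I, R, M, S

Visit K
K → J
J → A
A → Q
A → B
J → L
K → F
F → C
C → P
P → D
D → E
E → G
E → H
D → N
N → O
P → I
I → R
C → M
M → S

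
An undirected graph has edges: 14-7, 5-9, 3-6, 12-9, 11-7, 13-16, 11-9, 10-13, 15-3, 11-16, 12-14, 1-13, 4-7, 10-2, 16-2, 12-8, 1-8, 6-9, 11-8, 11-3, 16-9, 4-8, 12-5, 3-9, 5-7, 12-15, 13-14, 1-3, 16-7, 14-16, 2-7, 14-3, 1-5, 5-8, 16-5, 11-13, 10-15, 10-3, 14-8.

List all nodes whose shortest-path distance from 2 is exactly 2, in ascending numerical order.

Level 0: 2
Level 1: 7, 10, 16
Level 2: 3, 4, 5, 9, 11, 13, 14, 15
Level 3: 1, 6, 8, 12

3, 4, 5, 9, 11, 13, 14, 15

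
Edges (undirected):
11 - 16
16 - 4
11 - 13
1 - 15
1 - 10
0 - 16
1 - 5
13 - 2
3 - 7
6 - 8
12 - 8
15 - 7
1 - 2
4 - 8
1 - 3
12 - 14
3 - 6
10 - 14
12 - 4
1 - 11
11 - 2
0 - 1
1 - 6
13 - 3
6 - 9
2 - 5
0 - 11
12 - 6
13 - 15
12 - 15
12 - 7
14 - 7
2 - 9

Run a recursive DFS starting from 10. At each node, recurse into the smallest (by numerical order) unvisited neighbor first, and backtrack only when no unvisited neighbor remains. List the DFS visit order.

10, 1, 0, 11, 2, 5, 9, 6, 3, 7, 12, 4, 8, 16, 14, 15, 13

Visit 10
10 → 1
1 → 0
0 → 11
11 → 2
2 → 5
2 → 9
9 → 6
6 → 3
3 → 7
7 → 12
12 → 4
4 → 8
4 → 16
12 → 14
12 → 15
15 → 13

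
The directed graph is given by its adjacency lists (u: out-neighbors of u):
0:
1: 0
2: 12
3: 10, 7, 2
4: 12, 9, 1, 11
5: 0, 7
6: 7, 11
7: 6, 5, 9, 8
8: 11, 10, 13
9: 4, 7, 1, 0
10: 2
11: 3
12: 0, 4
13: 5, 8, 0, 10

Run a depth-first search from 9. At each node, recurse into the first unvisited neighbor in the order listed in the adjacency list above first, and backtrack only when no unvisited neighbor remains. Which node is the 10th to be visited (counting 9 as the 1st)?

Visit 9
9 → 4
4 → 12
12 → 0
4 → 1
4 → 11
11 → 3
3 → 10
10 → 2
3 → 7
7 → 6
7 → 5
7 → 8
8 → 13

Visit order: 9, 4, 12, 0, 1, 11, 3, 10, 2, 7, 6, 5, 8, 13

7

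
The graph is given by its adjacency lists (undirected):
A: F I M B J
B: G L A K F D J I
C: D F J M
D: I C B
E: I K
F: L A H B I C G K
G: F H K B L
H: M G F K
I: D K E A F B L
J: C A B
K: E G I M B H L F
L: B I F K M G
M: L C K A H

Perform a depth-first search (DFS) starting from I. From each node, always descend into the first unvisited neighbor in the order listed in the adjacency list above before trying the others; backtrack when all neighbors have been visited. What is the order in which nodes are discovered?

Visit I
I → D
D → C
C → F
F → L
L → B
B → G
G → H
H → M
M → K
K → E
M → A
A → J

I, D, C, F, L, B, G, H, M, K, E, A, J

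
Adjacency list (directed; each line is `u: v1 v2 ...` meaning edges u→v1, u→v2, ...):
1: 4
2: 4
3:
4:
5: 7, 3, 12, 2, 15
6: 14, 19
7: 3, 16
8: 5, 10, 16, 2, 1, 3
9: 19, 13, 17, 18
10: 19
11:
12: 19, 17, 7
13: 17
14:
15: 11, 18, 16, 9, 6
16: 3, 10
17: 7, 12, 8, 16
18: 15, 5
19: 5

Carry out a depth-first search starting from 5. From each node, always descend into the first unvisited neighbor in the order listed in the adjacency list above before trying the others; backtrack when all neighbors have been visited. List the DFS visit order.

5 -> 7 -> 3 -> 16 -> 10 -> 19 -> 12 -> 17 -> 8 -> 2 -> 4 -> 1 -> 15 -> 11 -> 18 -> 9 -> 13 -> 6 -> 14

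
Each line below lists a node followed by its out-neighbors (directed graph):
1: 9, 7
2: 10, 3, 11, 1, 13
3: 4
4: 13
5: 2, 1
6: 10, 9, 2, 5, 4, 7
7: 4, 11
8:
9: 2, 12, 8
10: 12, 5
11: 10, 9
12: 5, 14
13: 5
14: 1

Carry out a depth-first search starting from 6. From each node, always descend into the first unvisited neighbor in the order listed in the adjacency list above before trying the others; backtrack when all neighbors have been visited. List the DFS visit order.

Visit 6
6 → 10
10 → 12
12 → 5
5 → 2
2 → 3
3 → 4
4 → 13
2 → 11
11 → 9
9 → 8
2 → 1
1 → 7
12 → 14

6 → 10 → 12 → 5 → 2 → 3 → 4 → 13 → 11 → 9 → 8 → 1 → 7 → 14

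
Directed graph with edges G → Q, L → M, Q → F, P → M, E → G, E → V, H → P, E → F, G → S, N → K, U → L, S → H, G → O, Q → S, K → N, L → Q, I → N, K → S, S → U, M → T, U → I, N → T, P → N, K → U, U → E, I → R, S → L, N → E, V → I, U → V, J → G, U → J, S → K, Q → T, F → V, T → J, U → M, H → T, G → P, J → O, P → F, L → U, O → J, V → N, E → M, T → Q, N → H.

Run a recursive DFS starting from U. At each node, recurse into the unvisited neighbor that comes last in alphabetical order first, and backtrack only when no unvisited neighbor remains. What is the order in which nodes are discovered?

U -> V -> N -> T -> Q -> S -> L -> M -> K -> H -> P -> F -> J -> O -> G -> E -> I -> R

Visit U
U → V
V → N
N → T
T → Q
Q → S
S → L
L → M
S → K
S → H
H → P
P → F
T → J
J → O
J → G
N → E
V → I
I → R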